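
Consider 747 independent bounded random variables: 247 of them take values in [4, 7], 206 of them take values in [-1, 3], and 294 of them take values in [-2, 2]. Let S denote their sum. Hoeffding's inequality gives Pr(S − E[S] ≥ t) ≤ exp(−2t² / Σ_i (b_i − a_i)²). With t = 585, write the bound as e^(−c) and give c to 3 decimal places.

66.952

Σ(b_i − a_i)² = 247·3² + 206·4² + 294·4² = 10223.
c = 2t² / 10223 = 2·585² / 10223 = 66.9520.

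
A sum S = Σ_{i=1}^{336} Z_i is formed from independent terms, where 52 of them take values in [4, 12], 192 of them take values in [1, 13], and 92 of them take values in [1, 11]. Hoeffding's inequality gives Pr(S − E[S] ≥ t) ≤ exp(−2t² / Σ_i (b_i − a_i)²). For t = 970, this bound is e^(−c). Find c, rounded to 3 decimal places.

Σ(b_i − a_i)² = 52·8² + 192·12² + 92·10² = 40176.
c = 2t² / 40176 = 2·970² / 40176 = 46.8389.

46.839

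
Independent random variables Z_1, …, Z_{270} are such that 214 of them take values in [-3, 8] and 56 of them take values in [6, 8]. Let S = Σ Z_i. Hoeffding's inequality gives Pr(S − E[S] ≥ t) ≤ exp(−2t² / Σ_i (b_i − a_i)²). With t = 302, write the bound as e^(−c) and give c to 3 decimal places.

6.984

Σ(b_i − a_i)² = 214·11² + 56·2² = 26118.
c = 2t² / 26118 = 2·302² / 26118 = 6.9840.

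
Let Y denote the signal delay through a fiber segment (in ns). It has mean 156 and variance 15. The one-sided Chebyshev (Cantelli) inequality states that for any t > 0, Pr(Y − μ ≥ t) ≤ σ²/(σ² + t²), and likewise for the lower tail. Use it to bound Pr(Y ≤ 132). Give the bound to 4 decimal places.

0.0254

Here σ² = 15 and t = 24, so σ² + t² = 591.
Cantelli's bound: 15/591 = 0.0254.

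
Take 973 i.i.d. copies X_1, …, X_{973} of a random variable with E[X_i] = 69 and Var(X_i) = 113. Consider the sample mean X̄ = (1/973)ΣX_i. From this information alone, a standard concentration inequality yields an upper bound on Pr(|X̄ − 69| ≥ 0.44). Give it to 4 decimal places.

With mean and variance of each term known, Chebyshev's inequality bounds the deviation of the sum (or sample mean).
Var(X̄) = Var(X_i)/n = 113/973 = 0.11614.
Chebyshev: Pr(|X̄ − 69| ≥ 0.44) ≤ Var(X̄)/(0.44)² = 113/(973·0.44²) = 0.5999.

0.5999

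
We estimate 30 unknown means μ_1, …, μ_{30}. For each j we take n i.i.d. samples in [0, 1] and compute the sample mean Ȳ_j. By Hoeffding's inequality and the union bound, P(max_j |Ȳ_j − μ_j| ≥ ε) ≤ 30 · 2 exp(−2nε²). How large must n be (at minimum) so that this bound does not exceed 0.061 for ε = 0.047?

1560

Need 2·30·exp(−2nε²) ≤ 0.061, i.e. exp(−2nε²) ≤ 0.061/60.
So 2nε² ≥ ln(60/0.061) = 6.891226.
Hence n ≥ 6.891226/(2·0.047²) = 1559.807.
The smallest integer n is 1560.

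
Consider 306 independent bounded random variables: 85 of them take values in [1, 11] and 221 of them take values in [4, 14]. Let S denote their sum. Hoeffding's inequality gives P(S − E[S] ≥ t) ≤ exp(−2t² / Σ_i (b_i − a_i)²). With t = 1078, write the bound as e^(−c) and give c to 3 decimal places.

Σ(b_i − a_i)² = 85·10² + 221·10² = 30600.
c = 2t² / 30600 = 2·1078² / 30600 = 75.9532.

75.953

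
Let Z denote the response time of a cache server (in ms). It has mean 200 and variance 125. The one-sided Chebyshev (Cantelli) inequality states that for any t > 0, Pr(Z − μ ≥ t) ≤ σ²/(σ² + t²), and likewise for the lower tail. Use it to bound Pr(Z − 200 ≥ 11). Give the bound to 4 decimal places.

Here σ² = 125 and t = 11, so σ² + t² = 246.
Cantelli's bound: 125/246 = 0.5081.

0.5081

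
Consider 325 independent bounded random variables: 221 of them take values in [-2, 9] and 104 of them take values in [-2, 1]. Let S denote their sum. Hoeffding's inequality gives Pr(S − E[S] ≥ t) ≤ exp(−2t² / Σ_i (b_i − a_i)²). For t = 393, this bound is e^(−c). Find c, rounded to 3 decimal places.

11.161

Σ(b_i − a_i)² = 221·11² + 104·3² = 27677.
c = 2t² / 27677 = 2·393² / 27677 = 11.1608.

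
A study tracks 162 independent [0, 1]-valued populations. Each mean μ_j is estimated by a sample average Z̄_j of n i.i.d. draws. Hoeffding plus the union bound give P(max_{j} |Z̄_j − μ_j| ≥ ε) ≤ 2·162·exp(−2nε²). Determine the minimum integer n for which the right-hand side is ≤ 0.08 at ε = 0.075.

Need 2·162·exp(−2nε²) ≤ 0.08, i.e. exp(−2nε²) ≤ 0.08/324.
So 2nε² ≥ ln(324/0.08) = 8.306472.
Hence n ≥ 8.306472/(2·0.075²) = 738.353.
The smallest integer n is 739.

739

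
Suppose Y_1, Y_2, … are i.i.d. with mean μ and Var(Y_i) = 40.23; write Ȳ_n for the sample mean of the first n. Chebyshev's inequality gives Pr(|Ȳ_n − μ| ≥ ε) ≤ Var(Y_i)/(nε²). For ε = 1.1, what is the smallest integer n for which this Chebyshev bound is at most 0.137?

243

Require 40.23/(n·1.1²) ≤ 0.137, i.e. n ≥ 40.23/(0.137·1.1²) = 242.686.
The smallest integer n is 243.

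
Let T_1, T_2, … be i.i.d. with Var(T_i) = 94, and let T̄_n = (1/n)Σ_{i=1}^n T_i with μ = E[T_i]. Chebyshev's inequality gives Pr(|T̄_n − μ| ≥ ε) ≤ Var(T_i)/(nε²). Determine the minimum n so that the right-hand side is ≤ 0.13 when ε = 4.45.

37

Require 94/(n·4.45²) ≤ 0.13, i.e. n ≥ 94/(0.13·4.45²) = 36.514.
The smallest integer n is 37.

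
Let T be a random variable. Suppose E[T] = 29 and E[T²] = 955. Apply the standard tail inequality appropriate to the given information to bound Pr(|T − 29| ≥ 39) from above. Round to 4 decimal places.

The first two moments determine the variance, so Chebyshev's inequality is the sharpest standard bound available.
Var(T) = E[T²] − (E[T])² = 955 − 841 = 114.
Chebyshev's inequality: Pr(|T − μ| ≥ t) ≤ Var(T)/t² = 114/1521 = 0.0750.

0.0750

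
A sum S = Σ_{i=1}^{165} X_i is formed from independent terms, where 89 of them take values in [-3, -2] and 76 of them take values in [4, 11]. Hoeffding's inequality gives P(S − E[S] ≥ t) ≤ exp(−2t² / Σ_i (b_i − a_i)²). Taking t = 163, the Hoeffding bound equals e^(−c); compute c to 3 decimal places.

13.936

Σ(b_i − a_i)² = 89·1² + 76·7² = 3813.
c = 2t² / 3813 = 2·163² / 3813 = 13.9360.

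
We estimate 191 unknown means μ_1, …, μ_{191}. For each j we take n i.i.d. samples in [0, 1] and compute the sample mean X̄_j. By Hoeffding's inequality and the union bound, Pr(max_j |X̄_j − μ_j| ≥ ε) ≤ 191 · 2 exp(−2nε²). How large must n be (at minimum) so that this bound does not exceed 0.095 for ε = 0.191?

Need 2·191·exp(−2nε²) ≤ 0.095, i.e. exp(−2nε²) ≤ 0.095/382.
So 2nε² ≥ ln(382/0.095) = 8.299299.
Hence n ≥ 8.299299/(2·0.191²) = 113.748.
The smallest integer n is 114.

114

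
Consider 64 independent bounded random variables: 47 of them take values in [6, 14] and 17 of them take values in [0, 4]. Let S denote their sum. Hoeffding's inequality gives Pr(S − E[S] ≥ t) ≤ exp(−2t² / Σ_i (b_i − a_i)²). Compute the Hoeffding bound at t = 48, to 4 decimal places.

Σ(b_i − a_i)² = 47·8² + 17·4² = 3280.
Exponent = 2·48² / 3280 = 1.40488.
Bound = exp(−1.40488) = 0.24540.

0.2454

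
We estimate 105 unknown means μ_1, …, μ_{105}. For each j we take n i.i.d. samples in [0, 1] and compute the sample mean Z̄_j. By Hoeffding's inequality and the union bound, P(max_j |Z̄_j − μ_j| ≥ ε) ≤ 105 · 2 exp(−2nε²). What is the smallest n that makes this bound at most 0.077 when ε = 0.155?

165

Need 2·105·exp(−2nε²) ≤ 0.077, i.e. exp(−2nε²) ≤ 0.077/210.
So 2nε² ≥ ln(210/0.077) = 7.911057.
Hence n ≥ 7.911057/(2·0.155²) = 164.642.
The smallest integer n is 165.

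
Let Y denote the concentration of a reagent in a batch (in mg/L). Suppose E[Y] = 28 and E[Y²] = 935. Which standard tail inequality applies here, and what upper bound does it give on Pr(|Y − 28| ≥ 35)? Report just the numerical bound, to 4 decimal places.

The first two moments determine the variance, so Chebyshev's inequality is the sharpest standard bound available.
Var(Y) = E[Y²] − (E[Y])² = 935 − 784 = 151.
Chebyshev's inequality: Pr(|Y − μ| ≥ t) ≤ Var(Y)/t² = 151/1225 = 0.1233.

0.1233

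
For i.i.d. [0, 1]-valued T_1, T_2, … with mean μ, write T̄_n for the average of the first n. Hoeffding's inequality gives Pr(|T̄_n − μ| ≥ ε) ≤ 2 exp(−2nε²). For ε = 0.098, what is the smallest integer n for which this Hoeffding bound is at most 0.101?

156

Require 2·exp(−2nε²) ≤ 0.101, i.e. 2nε² ≥ ln(2/0.101) = 2.985782.
So n ≥ 2.985782 / (2·0.098²) = 155.445.
The smallest integer n is 156.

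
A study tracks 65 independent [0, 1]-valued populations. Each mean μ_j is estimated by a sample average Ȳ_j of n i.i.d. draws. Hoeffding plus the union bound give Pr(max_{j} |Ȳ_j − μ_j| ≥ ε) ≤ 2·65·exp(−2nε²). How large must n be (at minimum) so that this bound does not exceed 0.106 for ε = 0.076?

Need 2·65·exp(−2nε²) ≤ 0.106, i.e. exp(−2nε²) ≤ 0.106/130.
So 2nε² ≥ ln(130/0.106) = 7.111851.
Hence n ≥ 7.111851/(2·0.076²) = 615.638.
The smallest integer n is 616.

616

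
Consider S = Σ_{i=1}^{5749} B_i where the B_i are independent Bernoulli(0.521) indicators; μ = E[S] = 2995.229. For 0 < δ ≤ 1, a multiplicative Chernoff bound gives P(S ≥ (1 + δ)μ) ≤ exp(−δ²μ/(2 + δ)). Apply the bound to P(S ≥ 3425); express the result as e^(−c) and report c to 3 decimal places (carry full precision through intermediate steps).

Write 3425 = (1 + δ)μ, so δ = 3425/2995.229 − 1 = 0.1434852…
Then the exponent is δ²μ/(2 + δ) = (3425 − μ)² / (μ·(2 + δ)) = 28.768929.

28.769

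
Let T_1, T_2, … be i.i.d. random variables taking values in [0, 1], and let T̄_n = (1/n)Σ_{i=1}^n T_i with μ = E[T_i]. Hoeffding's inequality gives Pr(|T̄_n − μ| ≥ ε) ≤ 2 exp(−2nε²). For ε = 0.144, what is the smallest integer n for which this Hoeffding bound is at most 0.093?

Require 2·exp(−2nε²) ≤ 0.093, i.e. 2nε² ≥ ln(2/0.093) = 3.068303.
So n ≥ 3.068303 / (2·0.144²) = 73.985.
The smallest integer n is 74.

74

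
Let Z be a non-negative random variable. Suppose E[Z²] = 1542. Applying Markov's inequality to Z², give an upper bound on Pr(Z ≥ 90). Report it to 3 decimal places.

Since Z ≥ 0, the event {Z ≥ 90} is the same as {Z² ≥ 8100}.
Markov's inequality applied to Z² gives Pr(Z² ≥ 8100) ≤ E[Z²]/8100 = 1542/8100 = 0.1904.

0.190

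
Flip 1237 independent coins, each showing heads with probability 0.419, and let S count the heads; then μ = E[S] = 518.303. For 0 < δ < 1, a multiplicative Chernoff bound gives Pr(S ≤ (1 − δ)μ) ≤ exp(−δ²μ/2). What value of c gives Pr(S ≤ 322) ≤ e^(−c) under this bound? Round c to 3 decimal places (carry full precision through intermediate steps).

Write 322 = (1 − δ)μ, so δ = 1 − 322/518.303 = 0.3787418…
Then the exponent is δ²μ/2 = (μ − 322)²/(2μ) = 37.174074.

37.174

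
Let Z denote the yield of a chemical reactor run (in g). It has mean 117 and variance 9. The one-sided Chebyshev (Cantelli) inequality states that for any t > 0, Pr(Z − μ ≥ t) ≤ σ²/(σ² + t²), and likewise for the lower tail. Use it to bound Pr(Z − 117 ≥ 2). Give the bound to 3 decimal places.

Here σ² = 9 and t = 2, so σ² + t² = 13.
Cantelli's bound: 9/13 = 0.6923.

0.692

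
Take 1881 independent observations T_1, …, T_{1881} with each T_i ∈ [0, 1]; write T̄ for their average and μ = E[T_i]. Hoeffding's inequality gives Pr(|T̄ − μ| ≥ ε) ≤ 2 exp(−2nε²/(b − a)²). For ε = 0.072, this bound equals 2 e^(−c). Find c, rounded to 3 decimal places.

19.502

c = 2nε²/(b − a)² = 2·1881·0.072² / 1² = 19.5022.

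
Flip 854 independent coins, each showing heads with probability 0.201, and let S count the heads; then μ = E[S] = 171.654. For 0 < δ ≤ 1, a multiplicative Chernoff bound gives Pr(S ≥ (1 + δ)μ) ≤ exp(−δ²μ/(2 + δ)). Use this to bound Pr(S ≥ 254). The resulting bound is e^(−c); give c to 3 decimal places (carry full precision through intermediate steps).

Write 254 = (1 + δ)μ, so δ = 254/171.654 − 1 = 0.4797208…
Then the exponent is δ²μ/(2 + δ) = (254 − μ)² / (μ·(2 + δ)) = 15.930459.

15.930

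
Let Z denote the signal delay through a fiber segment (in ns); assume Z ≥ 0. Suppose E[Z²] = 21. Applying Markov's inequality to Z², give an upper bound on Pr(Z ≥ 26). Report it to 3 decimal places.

Since Z ≥ 0, the event {Z ≥ 26} is the same as {Z² ≥ 676}.
Markov's inequality applied to Z² gives Pr(Z² ≥ 676) ≤ E[Z²]/676 = 21/676 = 0.0311.

0.031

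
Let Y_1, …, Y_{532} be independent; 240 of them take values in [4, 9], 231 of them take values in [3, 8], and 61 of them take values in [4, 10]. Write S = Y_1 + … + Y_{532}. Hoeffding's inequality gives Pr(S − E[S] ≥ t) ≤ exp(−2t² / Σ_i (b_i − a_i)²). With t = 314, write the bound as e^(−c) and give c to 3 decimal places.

Σ(b_i − a_i)² = 240·5² + 231·5² + 61·6² = 13971.
c = 2t² / 13971 = 2·314² / 13971 = 14.1144.

14.114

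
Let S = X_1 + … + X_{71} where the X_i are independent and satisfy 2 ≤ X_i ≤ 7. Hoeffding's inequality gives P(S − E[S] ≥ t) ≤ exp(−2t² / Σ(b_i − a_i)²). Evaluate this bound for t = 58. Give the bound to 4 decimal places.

Σ(b_i − a_i)² = 71·(5)² = 1775.
Exponent = 2·58²/1775 = 3.7904.
Bound = exp(−3.7904) = 0.02259.

0.0226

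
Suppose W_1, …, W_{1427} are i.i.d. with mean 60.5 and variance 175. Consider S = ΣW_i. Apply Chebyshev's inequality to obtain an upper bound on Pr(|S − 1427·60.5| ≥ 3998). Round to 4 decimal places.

0.0156

Var(S) = n·Var(W_i) = 1427·175 = 249725.
Chebyshev: Pr(|S − 1427·60.5| ≥ 3998) ≤ Var(S)/3998² = 249725/15984004 = 0.0156.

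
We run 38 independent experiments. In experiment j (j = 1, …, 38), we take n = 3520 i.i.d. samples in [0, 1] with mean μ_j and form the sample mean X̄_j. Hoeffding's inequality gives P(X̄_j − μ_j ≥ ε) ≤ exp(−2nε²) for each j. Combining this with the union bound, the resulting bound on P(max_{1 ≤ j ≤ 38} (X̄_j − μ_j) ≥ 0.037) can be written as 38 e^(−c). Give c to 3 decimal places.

9.638

Union bound over the 38 events: P(max_{1 ≤ j ≤ 38} (X̄_j − μ_j) ≥ 0.037) ≤ 38·exp(−2nε²) = 38 exp(−2·3520·0.037²).
So c = 2·3520·0.037² = 9.6378.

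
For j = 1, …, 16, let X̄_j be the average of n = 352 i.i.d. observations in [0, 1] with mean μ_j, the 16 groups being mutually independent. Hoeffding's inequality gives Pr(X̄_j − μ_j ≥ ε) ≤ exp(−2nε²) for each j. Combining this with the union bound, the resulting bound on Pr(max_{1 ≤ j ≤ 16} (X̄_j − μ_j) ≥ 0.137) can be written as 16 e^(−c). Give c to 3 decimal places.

Union bound over the 16 events: Pr(max_{1 ≤ j ≤ 16} (X̄_j − μ_j) ≥ 0.137) ≤ 16·exp(−2nε²) = 16 exp(−2·352·0.137²).
So c = 2·352·0.137² = 13.2134.

13.213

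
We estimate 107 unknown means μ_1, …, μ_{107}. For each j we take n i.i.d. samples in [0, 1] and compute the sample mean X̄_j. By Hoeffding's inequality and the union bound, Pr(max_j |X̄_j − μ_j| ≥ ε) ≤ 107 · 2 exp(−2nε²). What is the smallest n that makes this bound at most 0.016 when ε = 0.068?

1028

Need 2·107·exp(−2nε²) ≤ 0.016, i.e. exp(−2nε²) ≤ 0.016/214.
So 2nε² ≥ ln(214/0.016) = 9.501143.
Hence n ≥ 9.501143/(2·0.068²) = 1027.373.
The smallest integer n is 1028.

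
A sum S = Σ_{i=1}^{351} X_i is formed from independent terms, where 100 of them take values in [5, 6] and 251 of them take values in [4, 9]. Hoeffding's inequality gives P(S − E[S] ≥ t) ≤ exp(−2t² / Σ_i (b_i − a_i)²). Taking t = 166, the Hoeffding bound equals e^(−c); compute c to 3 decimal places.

Σ(b_i − a_i)² = 100·1² + 251·5² = 6375.
c = 2t² / 6375 = 2·166² / 6375 = 8.6450.

8.645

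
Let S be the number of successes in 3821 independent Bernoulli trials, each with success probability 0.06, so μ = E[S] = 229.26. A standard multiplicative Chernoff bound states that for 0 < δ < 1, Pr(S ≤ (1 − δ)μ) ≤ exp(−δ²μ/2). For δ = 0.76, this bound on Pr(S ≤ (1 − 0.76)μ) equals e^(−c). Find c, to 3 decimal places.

c = δ²μ/2 = 0.76²·229.26/2 = 66.2103.

66.210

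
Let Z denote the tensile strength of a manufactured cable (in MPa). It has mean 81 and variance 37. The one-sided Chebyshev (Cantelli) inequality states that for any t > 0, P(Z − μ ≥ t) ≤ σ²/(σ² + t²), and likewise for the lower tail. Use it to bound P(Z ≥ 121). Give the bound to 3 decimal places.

Here σ² = 37 and t = 40, so σ² + t² = 1637.
Cantelli's bound: 37/1637 = 0.0226.

0.023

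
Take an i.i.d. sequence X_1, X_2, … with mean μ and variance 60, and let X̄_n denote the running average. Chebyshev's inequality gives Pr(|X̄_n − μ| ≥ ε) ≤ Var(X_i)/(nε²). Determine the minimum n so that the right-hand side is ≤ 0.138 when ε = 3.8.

Require 60/(n·3.8²) ≤ 0.138, i.e. n ≥ 60/(0.138·3.8²) = 30.110.
The smallest integer n is 31.

31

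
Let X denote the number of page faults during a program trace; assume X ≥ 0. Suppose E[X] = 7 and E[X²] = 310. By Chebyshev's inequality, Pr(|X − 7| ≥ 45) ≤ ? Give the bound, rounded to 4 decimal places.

0.1289

Var(X) = E[X²] − (E[X])² = 310 − 49 = 261.
Chebyshev's inequality: Pr(|X − μ| ≥ t) ≤ Var(X)/t² = 261/2025 = 0.1289.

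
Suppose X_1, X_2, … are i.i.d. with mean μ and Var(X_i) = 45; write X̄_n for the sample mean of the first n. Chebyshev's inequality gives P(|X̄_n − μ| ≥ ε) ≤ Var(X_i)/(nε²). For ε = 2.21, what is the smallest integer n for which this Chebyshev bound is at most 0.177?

Require 45/(n·2.21²) ≤ 0.177, i.e. n ≥ 45/(0.177·2.21²) = 52.054.
The smallest integer n is 53.

53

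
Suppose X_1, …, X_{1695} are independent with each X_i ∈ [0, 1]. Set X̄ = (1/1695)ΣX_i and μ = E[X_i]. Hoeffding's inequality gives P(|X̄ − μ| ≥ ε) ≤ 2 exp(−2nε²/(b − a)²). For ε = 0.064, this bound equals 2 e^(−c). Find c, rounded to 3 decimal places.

c = 2nε²/(b − a)² = 2·1695·0.064² / 1² = 13.8854.

13.885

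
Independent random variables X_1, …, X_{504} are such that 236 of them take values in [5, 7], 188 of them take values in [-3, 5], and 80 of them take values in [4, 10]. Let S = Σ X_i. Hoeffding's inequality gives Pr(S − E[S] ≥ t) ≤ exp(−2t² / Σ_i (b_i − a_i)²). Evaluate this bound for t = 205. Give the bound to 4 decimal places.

Σ(b_i − a_i)² = 236·2² + 188·8² + 80·6² = 15856.
Exponent = 2·205² / 15856 = 5.30083.
Bound = exp(−5.30083) = 0.00499.

0.0050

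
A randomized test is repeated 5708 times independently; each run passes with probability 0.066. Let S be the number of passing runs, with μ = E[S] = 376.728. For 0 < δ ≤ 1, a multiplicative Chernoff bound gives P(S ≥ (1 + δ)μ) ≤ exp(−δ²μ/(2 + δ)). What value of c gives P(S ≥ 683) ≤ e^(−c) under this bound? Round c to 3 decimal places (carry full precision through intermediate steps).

Write 683 = (1 + δ)μ, so δ = 683/376.728 − 1 = 0.8129791…
Then the exponent is δ²μ/(2 + δ) = (683 − μ)² / (μ·(2 + δ)) = 88.515674.

88.516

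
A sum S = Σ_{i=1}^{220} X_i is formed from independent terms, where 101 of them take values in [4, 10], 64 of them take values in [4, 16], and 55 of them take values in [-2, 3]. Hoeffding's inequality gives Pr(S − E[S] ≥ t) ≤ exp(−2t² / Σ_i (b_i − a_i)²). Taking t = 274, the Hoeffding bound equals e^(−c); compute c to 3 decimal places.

Σ(b_i − a_i)² = 101·6² + 64·12² + 55·5² = 14227.
c = 2t² / 14227 = 2·274² / 14227 = 10.5540.

10.554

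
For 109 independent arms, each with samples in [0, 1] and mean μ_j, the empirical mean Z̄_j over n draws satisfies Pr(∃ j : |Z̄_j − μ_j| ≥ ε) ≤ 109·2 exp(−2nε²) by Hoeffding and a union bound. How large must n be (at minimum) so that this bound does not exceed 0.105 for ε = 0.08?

597

Need 2·109·exp(−2nε²) ≤ 0.105, i.e. exp(−2nε²) ≤ 0.105/218.
So 2nε² ≥ ln(218/0.105) = 7.638290.
Hence n ≥ 7.638290/(2·0.08²) = 596.741.
The smallest integer n is 597.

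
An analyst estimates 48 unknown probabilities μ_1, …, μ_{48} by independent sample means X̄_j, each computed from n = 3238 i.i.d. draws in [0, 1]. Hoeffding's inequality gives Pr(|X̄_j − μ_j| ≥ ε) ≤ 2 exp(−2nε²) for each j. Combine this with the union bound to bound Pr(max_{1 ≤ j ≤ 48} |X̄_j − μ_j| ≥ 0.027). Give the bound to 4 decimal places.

0.8550

Per-experiment Hoeffding bound: 2·exp(−2·3238·0.027²) = 2·exp(−4.72100) = 0.017812.
Union bound over 48 events: 48·0.017812 = 0.85500.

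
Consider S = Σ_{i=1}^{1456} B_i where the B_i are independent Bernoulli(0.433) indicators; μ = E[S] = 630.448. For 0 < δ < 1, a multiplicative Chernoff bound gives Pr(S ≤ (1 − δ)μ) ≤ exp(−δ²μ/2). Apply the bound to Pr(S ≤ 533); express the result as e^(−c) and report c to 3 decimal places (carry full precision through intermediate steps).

7.531

Write 533 = (1 − δ)μ, so δ = 1 − 533/630.448 = 0.1545694…
Then the exponent is δ²μ/2 = (μ − 533)²/(2μ) = 7.531242.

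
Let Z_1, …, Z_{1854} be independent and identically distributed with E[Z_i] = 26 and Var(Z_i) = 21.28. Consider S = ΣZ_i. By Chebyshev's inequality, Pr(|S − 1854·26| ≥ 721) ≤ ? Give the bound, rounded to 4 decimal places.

Var(S) = n·Var(Z_i) = 1854·21.28 = 39453.12.
Chebyshev: Pr(|S − 1854·26| ≥ 721) ≤ Var(S)/721² = 39453.12/519841 = 0.0759.

0.0759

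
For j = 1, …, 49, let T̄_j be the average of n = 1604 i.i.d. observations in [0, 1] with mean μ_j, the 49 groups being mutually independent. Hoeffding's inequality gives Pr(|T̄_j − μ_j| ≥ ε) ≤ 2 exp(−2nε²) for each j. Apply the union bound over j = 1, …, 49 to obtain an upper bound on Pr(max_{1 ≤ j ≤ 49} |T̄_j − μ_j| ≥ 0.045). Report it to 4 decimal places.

Per-experiment Hoeffding bound: 2·exp(−2·1604·0.045²) = 2·exp(−6.49620) = 0.0030183.
Union bound over 49 events: 49·0.0030183 = 0.14790.

0.1479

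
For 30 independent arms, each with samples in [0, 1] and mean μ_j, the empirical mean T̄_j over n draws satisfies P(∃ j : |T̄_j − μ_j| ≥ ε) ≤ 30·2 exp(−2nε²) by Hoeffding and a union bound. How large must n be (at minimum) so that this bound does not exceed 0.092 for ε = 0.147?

150

Need 2·30·exp(−2nε²) ≤ 0.092, i.e. exp(−2nε²) ≤ 0.092/60.
So 2nε² ≥ ln(60/0.092) = 6.480311.
Hence n ≥ 6.480311/(2·0.147²) = 149.945.
The smallest integer n is 150.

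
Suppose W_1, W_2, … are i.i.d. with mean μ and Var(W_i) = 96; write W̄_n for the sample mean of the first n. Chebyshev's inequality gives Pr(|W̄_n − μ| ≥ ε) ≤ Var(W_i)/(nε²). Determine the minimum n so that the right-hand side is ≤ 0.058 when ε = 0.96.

Require 96/(n·0.96²) ≤ 0.058, i.e. n ≥ 96/(0.058·0.96²) = 1795.977.
The smallest integer n is 1796.

1796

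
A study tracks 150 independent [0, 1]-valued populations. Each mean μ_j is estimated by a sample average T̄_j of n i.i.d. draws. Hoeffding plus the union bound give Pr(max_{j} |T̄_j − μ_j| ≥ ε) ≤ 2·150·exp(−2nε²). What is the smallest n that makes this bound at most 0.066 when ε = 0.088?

Need 2·150·exp(−2nε²) ≤ 0.066, i.e. exp(−2nε²) ≤ 0.066/300.
So 2nε² ≥ ln(300/0.066) = 8.421883.
Hence n ≥ 8.421883/(2·0.088²) = 543.768.
The smallest integer n is 544.

544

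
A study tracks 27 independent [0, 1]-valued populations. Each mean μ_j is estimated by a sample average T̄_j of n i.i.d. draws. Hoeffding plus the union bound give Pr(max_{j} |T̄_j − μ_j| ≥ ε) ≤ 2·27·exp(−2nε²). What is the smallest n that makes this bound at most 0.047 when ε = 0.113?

276

Need 2·27·exp(−2nε²) ≤ 0.047, i.e. exp(−2nε²) ≤ 0.047/54.
So 2nε² ≥ ln(54/0.047) = 7.046592.
Hence n ≥ 7.046592/(2·0.113²) = 275.926.
The smallest integer n is 276.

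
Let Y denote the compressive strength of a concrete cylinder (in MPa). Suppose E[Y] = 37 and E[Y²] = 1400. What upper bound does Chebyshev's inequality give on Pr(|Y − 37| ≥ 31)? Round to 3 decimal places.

Var(Y) = E[Y²] − (E[Y])² = 1400 − 1369 = 31.
Chebyshev's inequality: Pr(|Y − μ| ≥ t) ≤ Var(Y)/t² = 31/961 = 0.0323.

0.032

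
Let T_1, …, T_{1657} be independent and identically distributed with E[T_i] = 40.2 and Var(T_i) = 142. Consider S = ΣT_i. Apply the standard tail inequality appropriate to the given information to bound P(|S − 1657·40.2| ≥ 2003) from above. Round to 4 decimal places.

With mean and variance of each term known, Chebyshev's inequality bounds the deviation of the sum (or sample mean).
Var(S) = n·Var(T_i) = 1657·142 = 235294.
Chebyshev: P(|S − 1657·40.2| ≥ 2003) ≤ Var(S)/2003² = 235294/4012009 = 0.0586.

0.0586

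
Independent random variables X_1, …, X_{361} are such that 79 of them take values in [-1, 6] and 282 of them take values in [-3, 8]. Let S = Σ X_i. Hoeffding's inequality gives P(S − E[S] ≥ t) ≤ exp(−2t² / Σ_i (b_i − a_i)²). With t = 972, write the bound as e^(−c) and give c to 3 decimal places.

Σ(b_i − a_i)² = 79·7² + 282·11² = 37993.
c = 2t² / 37993 = 2·972² / 37993 = 49.7346.

49.735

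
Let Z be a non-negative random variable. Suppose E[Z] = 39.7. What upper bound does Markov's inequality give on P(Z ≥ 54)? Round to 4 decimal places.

0.7352

Markov's inequality: for a non-negative random variable, P(Z ≥ a) ≤ E[Z]/a.
Here E[Z] = 39.7 and a = 54, so the bound is 39.7/54 = 0.7352.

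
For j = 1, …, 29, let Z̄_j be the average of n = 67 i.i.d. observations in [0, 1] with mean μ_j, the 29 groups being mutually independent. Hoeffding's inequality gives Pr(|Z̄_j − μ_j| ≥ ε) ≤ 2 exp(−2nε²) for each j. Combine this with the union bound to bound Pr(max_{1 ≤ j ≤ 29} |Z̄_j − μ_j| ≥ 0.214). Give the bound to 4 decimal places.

Per-experiment Hoeffding bound: 2·exp(−2·67·0.214²) = 2·exp(−6.13666) = 0.0043242.
Union bound over 29 events: 29·0.0043242 = 0.12540.

0.1254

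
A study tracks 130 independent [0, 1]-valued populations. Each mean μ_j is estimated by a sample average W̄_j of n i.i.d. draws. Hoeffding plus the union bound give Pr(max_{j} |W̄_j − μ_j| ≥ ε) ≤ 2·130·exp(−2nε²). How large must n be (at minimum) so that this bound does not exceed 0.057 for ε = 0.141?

Need 2·130·exp(−2nε²) ≤ 0.057, i.e. exp(−2nε²) ≤ 0.057/260.
So 2nε² ≥ ln(260/0.057) = 8.425386.
Hence n ≥ 8.425386/(2·0.141²) = 211.895.
The smallest integer n is 212.

212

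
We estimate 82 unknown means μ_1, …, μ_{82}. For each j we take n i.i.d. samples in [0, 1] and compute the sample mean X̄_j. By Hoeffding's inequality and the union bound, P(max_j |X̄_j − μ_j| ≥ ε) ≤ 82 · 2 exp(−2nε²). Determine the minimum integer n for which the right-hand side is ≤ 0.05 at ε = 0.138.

213

Need 2·82·exp(−2nε²) ≤ 0.05, i.e. exp(−2nε²) ≤ 0.05/164.
So 2nε² ≥ ln(164/0.05) = 8.095599.
Hence n ≥ 8.095599/(2·0.138²) = 212.550.
The smallest integer n is 213.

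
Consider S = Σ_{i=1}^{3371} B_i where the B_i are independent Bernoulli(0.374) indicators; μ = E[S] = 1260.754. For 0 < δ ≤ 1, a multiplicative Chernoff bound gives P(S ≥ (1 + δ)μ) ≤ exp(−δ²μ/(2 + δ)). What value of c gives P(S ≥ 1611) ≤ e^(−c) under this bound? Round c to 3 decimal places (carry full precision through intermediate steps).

42.717

Write 1611 = (1 + δ)μ, so δ = 1611/1260.754 − 1 = 0.2778068…
Then the exponent is δ²μ/(2 + δ) = (1611 − μ)² / (μ·(2 + δ)) = 42.716842.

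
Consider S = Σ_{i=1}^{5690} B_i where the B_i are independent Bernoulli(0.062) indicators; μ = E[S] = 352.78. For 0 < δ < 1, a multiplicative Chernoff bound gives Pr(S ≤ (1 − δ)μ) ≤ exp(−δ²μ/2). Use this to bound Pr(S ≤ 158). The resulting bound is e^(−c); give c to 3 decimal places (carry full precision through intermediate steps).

Write 158 = (1 − δ)μ, so δ = 1 − 158/352.78 = 0.5521288…
Then the exponent is δ²μ/2 = (μ − 158)²/(2μ) = 53.771824.

53.772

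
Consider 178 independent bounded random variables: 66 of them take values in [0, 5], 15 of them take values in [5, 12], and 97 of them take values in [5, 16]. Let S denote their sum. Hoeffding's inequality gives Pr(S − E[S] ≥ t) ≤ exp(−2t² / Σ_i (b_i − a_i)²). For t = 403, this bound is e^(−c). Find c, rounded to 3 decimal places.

23.001

Σ(b_i − a_i)² = 66·5² + 15·7² + 97·11² = 14122.
c = 2t² / 14122 = 2·403² / 14122 = 23.0008.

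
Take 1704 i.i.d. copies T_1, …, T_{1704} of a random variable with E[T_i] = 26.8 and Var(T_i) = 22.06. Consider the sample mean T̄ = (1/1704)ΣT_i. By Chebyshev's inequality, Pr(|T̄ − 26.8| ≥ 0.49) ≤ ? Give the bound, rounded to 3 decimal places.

Var(T̄) = Var(T_i)/n = 22.06/1704 = 0.012946.
Chebyshev: Pr(|T̄ − 26.8| ≥ 0.49) ≤ Var(T̄)/(0.49)² = 22.06/(1704·0.49²) = 0.0539.

0.054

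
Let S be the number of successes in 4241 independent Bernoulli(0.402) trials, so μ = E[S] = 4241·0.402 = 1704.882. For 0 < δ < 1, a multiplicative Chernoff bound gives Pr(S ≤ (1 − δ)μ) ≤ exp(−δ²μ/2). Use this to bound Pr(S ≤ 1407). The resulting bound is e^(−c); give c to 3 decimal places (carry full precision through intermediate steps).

Write 1407 = (1 − δ)μ, so δ = 1 − 1407/1704.882 = 0.1747229…
Then the exponent is δ²μ/2 = (μ − 1407)²/(2μ) = 26.023410.

26.023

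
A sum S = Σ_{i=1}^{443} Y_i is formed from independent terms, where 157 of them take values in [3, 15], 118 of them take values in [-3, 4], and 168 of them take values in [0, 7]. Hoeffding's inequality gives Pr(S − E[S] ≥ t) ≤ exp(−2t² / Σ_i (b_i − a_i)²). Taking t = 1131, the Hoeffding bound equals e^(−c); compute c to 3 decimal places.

Σ(b_i − a_i)² = 157·12² + 118·7² + 168·7² = 36622.
c = 2t² / 36622 = 2·1131² / 36622 = 69.8575.

69.858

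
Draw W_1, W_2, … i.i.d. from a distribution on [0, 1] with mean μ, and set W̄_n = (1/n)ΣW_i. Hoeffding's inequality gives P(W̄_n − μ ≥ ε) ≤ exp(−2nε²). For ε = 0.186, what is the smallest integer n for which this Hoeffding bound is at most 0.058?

Require exp(−2nε²) ≤ 0.058, i.e. 2nε² ≥ ln(1/0.058) = 2.847312.
So n ≥ 2.847312 / (2·0.186²) = 41.151.
The smallest integer n is 42.

42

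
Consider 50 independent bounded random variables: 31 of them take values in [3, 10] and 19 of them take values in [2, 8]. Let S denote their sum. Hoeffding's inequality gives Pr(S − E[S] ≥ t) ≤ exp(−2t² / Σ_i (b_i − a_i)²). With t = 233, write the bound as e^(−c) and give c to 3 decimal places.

49.286

Σ(b_i − a_i)² = 31·7² + 19·6² = 2203.
c = 2t² / 2203 = 2·233² / 2203 = 49.2864.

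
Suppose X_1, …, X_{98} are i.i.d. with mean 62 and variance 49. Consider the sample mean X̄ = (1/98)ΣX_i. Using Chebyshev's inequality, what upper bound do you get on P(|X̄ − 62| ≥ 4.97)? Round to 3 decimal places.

Var(X̄) = Var(X_i)/n = 49/98 = 0.5.
Chebyshev: P(|X̄ − 62| ≥ 4.97) ≤ Var(X̄)/(4.97)² = 49/(98·4.97²) = 0.0202.

0.020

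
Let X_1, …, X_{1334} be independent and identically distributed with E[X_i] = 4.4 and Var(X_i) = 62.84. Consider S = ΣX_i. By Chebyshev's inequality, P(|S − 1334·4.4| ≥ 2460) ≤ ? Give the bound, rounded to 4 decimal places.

0.0139

Var(S) = n·Var(X_i) = 1334·62.84 = 83828.56.
Chebyshev: P(|S − 1334·4.4| ≥ 2460) ≤ Var(S)/2460² = 83828.56/6051600 = 0.0139.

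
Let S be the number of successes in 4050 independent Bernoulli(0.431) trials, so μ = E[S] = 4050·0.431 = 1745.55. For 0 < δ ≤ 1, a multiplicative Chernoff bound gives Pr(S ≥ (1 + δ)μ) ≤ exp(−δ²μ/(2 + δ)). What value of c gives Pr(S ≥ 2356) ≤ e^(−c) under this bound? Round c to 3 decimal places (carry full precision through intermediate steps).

Write 2356 = (1 + δ)μ, so δ = 2356/1745.55 − 1 = 0.3497179…
Then the exponent is δ²μ/(2 + δ) = (2356 − μ)² / (μ·(2 + δ)) = 90.855702.

90.856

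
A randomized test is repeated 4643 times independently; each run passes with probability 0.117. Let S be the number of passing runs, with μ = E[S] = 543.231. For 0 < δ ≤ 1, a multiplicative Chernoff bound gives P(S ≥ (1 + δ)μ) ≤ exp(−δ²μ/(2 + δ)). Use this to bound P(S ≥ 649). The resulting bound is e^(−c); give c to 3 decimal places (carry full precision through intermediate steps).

Write 649 = (1 + δ)μ, so δ = 649/543.231 − 1 = 0.1947035…
Then the exponent is δ²μ/(2 + δ) = (649 − μ)² / (μ·(2 + δ)) = 9.383317.

9.383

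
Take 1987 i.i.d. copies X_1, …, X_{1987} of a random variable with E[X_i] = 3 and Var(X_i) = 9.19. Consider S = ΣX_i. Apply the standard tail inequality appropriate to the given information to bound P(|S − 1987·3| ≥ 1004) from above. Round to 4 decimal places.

With mean and variance of each term known, Chebyshev's inequality bounds the deviation of the sum (or sample mean).
Var(S) = n·Var(X_i) = 1987·9.19 = 18260.53.
Chebyshev: P(|S − 1987·3| ≥ 1004) ≤ Var(S)/1004² = 18260.53/1008016 = 0.0181.

0.0181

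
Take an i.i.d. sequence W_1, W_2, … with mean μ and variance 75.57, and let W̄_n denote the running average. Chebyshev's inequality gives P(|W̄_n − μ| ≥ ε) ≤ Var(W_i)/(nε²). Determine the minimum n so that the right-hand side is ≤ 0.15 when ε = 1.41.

Require 75.57/(n·1.41²) ≤ 0.15, i.e. n ≥ 75.57/(0.15·1.41²) = 253.408.
The smallest integer n is 254.

254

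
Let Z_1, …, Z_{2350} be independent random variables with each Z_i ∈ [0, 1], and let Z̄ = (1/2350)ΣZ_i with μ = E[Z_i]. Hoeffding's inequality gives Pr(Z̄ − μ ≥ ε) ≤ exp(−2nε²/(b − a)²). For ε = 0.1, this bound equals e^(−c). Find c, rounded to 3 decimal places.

c = 2nε²/(b − a)² = 2·2350·0.1² / 1² = 47.0000.

47.000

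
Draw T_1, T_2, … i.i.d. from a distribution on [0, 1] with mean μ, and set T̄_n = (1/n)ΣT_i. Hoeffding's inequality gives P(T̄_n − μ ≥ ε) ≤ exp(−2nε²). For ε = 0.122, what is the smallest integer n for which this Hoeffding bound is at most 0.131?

Require exp(−2nε²) ≤ 0.131, i.e. 2nε² ≥ ln(1/0.131) = 2.032558.
So n ≥ 2.032558 / (2·0.122²) = 68.280.
The smallest integer n is 69.

69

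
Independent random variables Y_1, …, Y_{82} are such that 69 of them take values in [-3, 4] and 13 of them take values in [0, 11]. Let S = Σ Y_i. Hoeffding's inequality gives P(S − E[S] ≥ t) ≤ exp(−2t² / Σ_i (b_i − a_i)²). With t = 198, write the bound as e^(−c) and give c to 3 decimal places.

Σ(b_i − a_i)² = 69·7² + 13·11² = 4954.
c = 2t² / 4954 = 2·198² / 4954 = 15.8272.

15.827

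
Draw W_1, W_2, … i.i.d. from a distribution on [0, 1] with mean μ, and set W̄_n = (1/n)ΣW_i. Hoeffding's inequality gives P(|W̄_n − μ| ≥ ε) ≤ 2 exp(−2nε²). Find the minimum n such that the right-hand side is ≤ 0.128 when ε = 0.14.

71

Require 2·exp(−2nε²) ≤ 0.128, i.e. 2nε² ≥ ln(2/0.128) = 2.748872.
So n ≥ 2.748872 / (2·0.14²) = 70.124.
The smallest integer n is 71.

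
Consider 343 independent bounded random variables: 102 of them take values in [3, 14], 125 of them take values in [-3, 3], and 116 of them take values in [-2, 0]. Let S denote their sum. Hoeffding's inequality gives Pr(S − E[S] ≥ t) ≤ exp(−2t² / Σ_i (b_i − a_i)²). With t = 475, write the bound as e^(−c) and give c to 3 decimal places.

Σ(b_i − a_i)² = 102·11² + 125·6² + 116·2² = 17306.
c = 2t² / 17306 = 2·475² / 17306 = 26.0748.

26.075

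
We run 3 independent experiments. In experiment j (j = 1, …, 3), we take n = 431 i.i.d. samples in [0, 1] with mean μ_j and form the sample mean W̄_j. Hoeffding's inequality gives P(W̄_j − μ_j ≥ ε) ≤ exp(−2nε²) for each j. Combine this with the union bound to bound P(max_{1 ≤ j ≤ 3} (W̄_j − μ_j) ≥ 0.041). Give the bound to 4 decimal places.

0.7044

Per-experiment Hoeffding bound: exp(−2·431·0.041²) = exp(−1.44902) = 0.2348.
Union bound over 3 events: 3·0.2348 = 0.70440.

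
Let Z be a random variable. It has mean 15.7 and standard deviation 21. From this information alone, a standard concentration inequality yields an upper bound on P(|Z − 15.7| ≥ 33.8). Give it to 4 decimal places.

0.3860

Mean and variance are known, so Chebyshev's inequality applies.
Chebyshev: P(|Z − μ| ≥ t) ≤ Var(Z)/t².
Var(Z) = σ² = 21² = 441.
Bound = 441 / 1142.44 = 0.3860.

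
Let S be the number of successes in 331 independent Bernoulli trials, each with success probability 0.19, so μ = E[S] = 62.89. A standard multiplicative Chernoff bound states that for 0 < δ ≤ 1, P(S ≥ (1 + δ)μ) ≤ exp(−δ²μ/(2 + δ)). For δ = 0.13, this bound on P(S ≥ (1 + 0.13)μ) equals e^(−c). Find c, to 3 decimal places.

c = δ²μ/(2 + δ) = 0.13²·62.89/(2 + 0.13) = 0.4990.

0.499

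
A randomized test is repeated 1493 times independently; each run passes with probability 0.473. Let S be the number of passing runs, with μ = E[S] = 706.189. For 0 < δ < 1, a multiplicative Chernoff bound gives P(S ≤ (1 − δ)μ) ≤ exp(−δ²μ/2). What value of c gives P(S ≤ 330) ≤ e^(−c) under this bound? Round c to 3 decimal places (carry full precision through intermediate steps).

Write 330 = (1 − δ)μ, so δ = 1 − 330/706.189 = 0.532703…
Then the exponent is δ²μ/2 = (μ − 330)²/(2μ) = 100.198505.

100.199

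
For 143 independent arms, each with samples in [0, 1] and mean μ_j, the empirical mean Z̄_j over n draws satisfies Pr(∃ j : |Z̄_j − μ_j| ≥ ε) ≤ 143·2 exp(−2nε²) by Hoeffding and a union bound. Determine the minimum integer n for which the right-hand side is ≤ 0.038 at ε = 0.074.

Need 2·143·exp(−2nε²) ≤ 0.038, i.e. exp(−2nε²) ≤ 0.038/286.
So 2nε² ≥ ln(286/0.038) = 8.926161.
Hence n ≥ 8.926161/(2·0.074²) = 815.026.
The smallest integer n is 816.

816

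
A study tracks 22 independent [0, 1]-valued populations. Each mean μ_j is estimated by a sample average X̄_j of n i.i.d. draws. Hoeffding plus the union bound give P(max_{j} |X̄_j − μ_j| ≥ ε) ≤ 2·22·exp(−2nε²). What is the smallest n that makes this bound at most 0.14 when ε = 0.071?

571

Need 2·22·exp(−2nε²) ≤ 0.14, i.e. exp(−2nε²) ≤ 0.14/44.
So 2nε² ≥ ln(44/0.14) = 5.750302.
Hence n ≥ 5.750302/(2·0.071²) = 570.353.
The smallest integer n is 571.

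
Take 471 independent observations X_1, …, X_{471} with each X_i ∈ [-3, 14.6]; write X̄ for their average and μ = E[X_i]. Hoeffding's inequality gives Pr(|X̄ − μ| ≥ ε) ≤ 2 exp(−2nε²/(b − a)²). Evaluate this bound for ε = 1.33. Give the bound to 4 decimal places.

Exponent: 2nε²/(b − a)² = 2·471·1.33² / 17.6² = 5.37934.
Bound = 2·exp(−5.37934) = 0.00922.

0.0092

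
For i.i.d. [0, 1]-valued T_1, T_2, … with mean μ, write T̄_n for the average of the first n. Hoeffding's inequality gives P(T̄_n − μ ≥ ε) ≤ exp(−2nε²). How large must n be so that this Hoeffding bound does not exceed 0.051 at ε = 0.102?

Require exp(−2nε²) ≤ 0.051, i.e. 2nε² ≥ ln(1/0.051) = 2.975930.
So n ≥ 2.975930 / (2·0.102²) = 143.019.
The smallest integer n is 144.

144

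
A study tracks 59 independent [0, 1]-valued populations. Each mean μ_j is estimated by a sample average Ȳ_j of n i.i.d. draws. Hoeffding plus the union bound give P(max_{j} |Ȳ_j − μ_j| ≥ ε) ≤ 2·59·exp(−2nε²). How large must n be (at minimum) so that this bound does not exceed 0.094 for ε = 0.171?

Need 2·59·exp(−2nε²) ≤ 0.094, i.e. exp(−2nε²) ≤ 0.094/118.
So 2nε² ≥ ln(118/0.094) = 7.135145.
Hence n ≥ 7.135145/(2·0.171²) = 122.006.
The smallest integer n is 123.

123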